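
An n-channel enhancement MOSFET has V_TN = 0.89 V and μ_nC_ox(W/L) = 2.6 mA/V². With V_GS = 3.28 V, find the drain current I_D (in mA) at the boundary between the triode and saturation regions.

At the boundary V_DS = V_ov = V_GS − V_TN = 3.28 − 0.89 = 2.39 V.
I_D = ½ k_n V_ov² = 0.5 × 2.6 × 2.39² = 7.43 mA.

I_D = 7.43 mA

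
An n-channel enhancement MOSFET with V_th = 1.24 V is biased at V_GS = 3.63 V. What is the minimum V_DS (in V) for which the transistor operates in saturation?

The boundary between triode and saturation is V_DS = V_GS − V_th = V_ov.
V_ov = 3.63 − 1.24 = 2.39 V.

V_DS,sat = 2.39 V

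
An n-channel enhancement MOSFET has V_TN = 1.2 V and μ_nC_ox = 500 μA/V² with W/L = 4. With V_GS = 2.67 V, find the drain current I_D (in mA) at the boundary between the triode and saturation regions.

At the boundary V_DS = V_ov = V_GS − V_TN = 2.67 − 1.2 = 1.47 V.
k_n = μ_nC_ox · (W/L) = 2 mA/V².
I_D = ½ k_n V_ov² = 0.5 × 2 × 1.47² = 2.16 mA.

I_D = 2.16 mA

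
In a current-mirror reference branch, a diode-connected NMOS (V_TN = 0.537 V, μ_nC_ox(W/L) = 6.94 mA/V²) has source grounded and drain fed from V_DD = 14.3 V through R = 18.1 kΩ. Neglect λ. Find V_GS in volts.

With gate tied to drain, V_GS = V_DS ≥ V_GS − V_TN, so the device is in saturation.
KCL at the drain: ½ k_n (V_GS − V_TN)² = (V_DD − V_GS)/R.
Let x = V_GS − 0.537. Then 62.8 x² + x − 13.76 = 0, giving x = 0.46 V (positive root), so V_GS = 0.997 V.
I_D = (V_DD − V_GS)/R = (14.3 − 0.997) / 18.1 = 0.735 mA.

V_GS = 0.997 V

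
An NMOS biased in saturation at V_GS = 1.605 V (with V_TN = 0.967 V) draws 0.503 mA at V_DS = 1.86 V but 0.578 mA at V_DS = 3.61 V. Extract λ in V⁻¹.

With V_GS fixed, I_D ∝ (1 + λ V_DS) in saturation, so I_D2/I_D1 = (1 + λ V_DS2)/(1 + λ V_DS1).
0.578/0.503 = 1.149 = (1 + 3.61 λ)/(1 + 1.86 λ).
Solving: λ (I_D1 V_DS2 − I_D2 V_DS1) = I_D2 − I_D1, so λ = (0.578 − 0.503) / (0.503 × 3.61 − 0.578 × 1.86) = 0.075 / 0.741 = 0.101 V⁻¹.

λ = 0.101 V⁻¹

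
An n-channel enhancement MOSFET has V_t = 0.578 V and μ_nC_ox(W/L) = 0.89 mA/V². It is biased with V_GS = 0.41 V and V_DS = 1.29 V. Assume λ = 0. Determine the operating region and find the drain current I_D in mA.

V_GS = 0.41 V < V_t = 0.578 V, so the transistor is in cutoff.

Cutoff; I_D = 0 mA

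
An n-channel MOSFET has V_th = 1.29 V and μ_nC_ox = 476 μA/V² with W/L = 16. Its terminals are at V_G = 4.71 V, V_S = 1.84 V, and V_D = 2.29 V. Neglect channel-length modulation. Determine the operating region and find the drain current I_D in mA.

Triode; I_D = 4.64 mA

V_GS = V_G − V_S = 4.71 − 1.84 = 2.87 V; V_DS = V_D − V_S = 2.29 − 1.84 = 0.45 V.
k_n = μ_nC_ox · (W/L) = 7.616 mA/V².
V_ov = V_GS − V_th = 2.87 − 1.29 = 1.58 V.
Since V_DS = 0.45 V < V_ov = 1.58 V, the device is in the triode region.
I_D = k_n [V_ov · V_DS − ½ V_DS²] = 7.616 × [1.58 × 0.45 − 0.5 × 0.45²] = 4.64 mA.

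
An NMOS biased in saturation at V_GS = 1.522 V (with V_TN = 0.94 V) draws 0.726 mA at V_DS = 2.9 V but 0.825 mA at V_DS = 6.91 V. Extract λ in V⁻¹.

With V_GS fixed, I_D ∝ (1 + λ V_DS) in saturation, so I_D2/I_D1 = (1 + λ V_DS2)/(1 + λ V_DS1).
0.825/0.726 = 1.136 = (1 + 6.91 λ)/(1 + 2.9 λ).
Solving: λ (I_D1 V_DS2 − I_D2 V_DS1) = I_D2 − I_D1, so λ = (0.825 − 0.726) / (0.726 × 6.91 − 0.825 × 2.9) = 0.099 / 2.62 = 0.0377 V⁻¹.

λ = 0.0377 V⁻¹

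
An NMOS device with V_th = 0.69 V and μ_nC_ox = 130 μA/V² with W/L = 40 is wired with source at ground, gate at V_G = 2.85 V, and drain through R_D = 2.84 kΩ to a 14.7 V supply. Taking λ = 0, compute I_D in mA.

V_GS = V_G = 2.85 V, so V_ov = 2.85 − 0.69 = 2.16 V.
k_n = μ_nC_ox · (W/L) = 5.2 mA/V².
Assume saturation: I_D = ½ k_n V_ov² = 0.5 × 5.2 × 2.16² = 12.1 mA, giving V_DS = V_DD − I_D R_D = 14.7 − 12.1 × 2.84 = -19.8 V.
But -19.8 V < V_ov = 2.16 V, so the device is actually in triode.
In triode I_D = k_n[V_ov V_DS − ½ V_DS²] and I_D = (V_DD − V_DS)/R_D. Equating: 7.38 V_DS² − 32.9 V_DS + 14.7 = 0, giving V_DS = 0.504 V (the root below V_ov).
I_D = (14.7 − 0.504) / 2.84 = 5 mA.

I_D = 5.00 mA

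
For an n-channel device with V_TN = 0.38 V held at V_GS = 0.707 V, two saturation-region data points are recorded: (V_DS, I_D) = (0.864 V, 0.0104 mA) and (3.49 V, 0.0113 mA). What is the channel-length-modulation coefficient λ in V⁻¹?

λ = 0.0339 V⁻¹

With V_GS fixed, I_D ∝ (1 + λ V_DS) in saturation, so I_D2/I_D1 = (1 + λ V_DS2)/(1 + λ V_DS1).
0.0113/0.0104 = 1.087 = (1 + 3.49 λ)/(1 + 0.864 λ).
Solving: λ (I_D1 V_DS2 − I_D2 V_DS1) = I_D2 − I_D1, so λ = (0.0113 − 0.0104) / (0.0104 × 3.49 − 0.0113 × 0.864) = 0.0009 / 0.0265 = 0.0339 V⁻¹.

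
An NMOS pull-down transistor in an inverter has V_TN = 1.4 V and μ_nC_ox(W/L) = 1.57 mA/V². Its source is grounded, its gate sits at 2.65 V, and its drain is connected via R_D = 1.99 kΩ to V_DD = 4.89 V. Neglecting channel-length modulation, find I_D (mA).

V_GS = V_G = 2.65 V, so V_ov = 2.65 − 1.4 = 1.25 V.
Assume saturation: I_D = ½ k_n V_ov² = 0.5 × 1.57 × 1.25² = 1.23 mA, giving V_DS = V_DD − I_D R_D = 4.89 − 1.23 × 1.99 = 2.45 V.
V_DS = 2.45 V ≥ V_ov = 1.25 V, confirming saturation.

I_D = 1.23 mA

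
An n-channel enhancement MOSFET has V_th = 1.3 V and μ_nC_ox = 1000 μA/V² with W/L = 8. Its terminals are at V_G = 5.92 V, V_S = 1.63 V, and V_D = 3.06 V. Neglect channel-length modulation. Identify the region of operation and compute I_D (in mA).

V_GS = V_G − V_S = 5.92 − 1.63 = 4.29 V; V_DS = V_D − V_S = 3.06 − 1.63 = 1.43 V.
k_n = μ_nC_ox · (W/L) = 8 mA/V².
V_ov = V_GS − V_th = 4.29 − 1.3 = 2.99 V.
Since V_DS = 1.43 V < V_ov = 2.99 V, the device is in the triode region.
I_D = k_n [V_ov · V_DS − ½ V_DS²] = 8 × [2.99 × 1.43 − 0.5 × 1.43²] = 26 mA.

Triode; I_D = 26.0 mA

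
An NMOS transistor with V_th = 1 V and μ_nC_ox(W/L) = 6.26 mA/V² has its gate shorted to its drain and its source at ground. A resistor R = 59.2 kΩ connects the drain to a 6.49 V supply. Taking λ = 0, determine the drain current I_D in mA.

With gate tied to drain, V_GS = V_DS ≥ V_GS − V_th, so the device is in saturation.
KCL at the drain: ½ k_n (V_GS − V_th)² = (V_DD − V_GS)/R.
Let x = V_GS − 1. Then 185 x² + x − 5.49 = 0, giving x = 0.169 V (positive root), so V_GS = 1.17 V.
I_D = (V_DD − V_GS)/R = (6.49 − 1.17) / 59.2 = 0.0899 mA.

I_D = 0.0899 mA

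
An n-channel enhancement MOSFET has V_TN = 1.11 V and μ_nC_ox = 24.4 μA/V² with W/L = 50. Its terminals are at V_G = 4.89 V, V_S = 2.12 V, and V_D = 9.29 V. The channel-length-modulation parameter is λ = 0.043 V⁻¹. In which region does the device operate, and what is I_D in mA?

Saturation; I_D = 2.20 mA

V_GS = V_G − V_S = 4.89 − 2.12 = 2.77 V; V_DS = V_D − V_S = 9.29 − 2.12 = 7.17 V.
k_n = μ_nC_ox · (W/L) = 1.22 mA/V².
V_ov = V_GS − V_TN = 2.77 − 1.11 = 1.66 V.
Since V_DS = 7.17 V ≥ V_ov = 1.66 V, the device is in saturation.
I_D = ½ k_n V_ov² (1 + λ V_DS) = 0.5 × 1.22 × 1.66² × (1 + 0.043 × 7.17) = 2.2 mA.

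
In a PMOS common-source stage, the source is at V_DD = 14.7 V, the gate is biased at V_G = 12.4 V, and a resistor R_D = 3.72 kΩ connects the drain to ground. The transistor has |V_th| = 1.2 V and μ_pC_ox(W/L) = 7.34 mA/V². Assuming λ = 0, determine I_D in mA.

V_SG = V_DD − V_G = 14.7 − 12.4 = 2.3 V, so V_ov = 2.3 − 1.2 = 1.1 V.
Assume saturation: I_D = ½ k_p V_ov² = 0.5 × 7.34 × 1.1² = 4.44 mA, giving V_SD = V_DD − I_D R_D = 14.7 − 4.44 × 3.72 = -1.82 V.
But -1.82 V < V_ov = 1.1 V, so the device is actually in triode.
In triode I_D = k_p[V_ov V_SD − ½ V_SD²] and I_D = (V_DD − V_SD)/R_D. Equating: 13.7 V_SD² − 31.04 V_SD + 14.7 = 0, giving V_SD = 0.673 V (the root below V_ov).
I_D = (14.7 − 0.673) / 3.72 = 3.77 mA.

I_D = 3.77 mA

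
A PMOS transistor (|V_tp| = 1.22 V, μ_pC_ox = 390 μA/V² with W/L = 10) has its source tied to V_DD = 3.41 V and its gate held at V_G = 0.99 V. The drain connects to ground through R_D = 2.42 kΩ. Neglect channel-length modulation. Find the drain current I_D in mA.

I_D = 1.28 mA

V_SG = V_DD − V_G = 3.41 − 0.99 = 2.42 V, so V_ov = 2.42 − 1.22 = 1.2 V.
k_p = μ_pC_ox · (W/L) = 3.9 mA/V².
Assume saturation: I_D = ½ k_p V_ov² = 0.5 × 3.9 × 1.2² = 2.81 mA, giving V_SD = V_DD − I_D R_D = 3.41 − 2.81 × 2.42 = -3.39 V.
But -3.39 V < V_ov = 1.2 V, so the device is actually in triode.
In triode I_D = k_p[V_ov V_SD − ½ V_SD²] and I_D = (V_DD − V_SD)/R_D. Equating: 4.72 V_SD² − 12.33 V_SD + 3.41 = 0, giving V_SD = 0.315 V (the root below V_ov).
I_D = (3.41 − 0.315) / 2.42 = 1.28 mA.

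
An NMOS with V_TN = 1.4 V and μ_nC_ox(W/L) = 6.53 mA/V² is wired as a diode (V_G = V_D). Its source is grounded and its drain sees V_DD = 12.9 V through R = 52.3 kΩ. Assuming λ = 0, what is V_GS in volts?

With gate tied to drain, V_GS = V_DS ≥ V_GS − V_TN, so the device is in saturation.
KCL at the drain: ½ k_n (V_GS − V_TN)² = (V_DD − V_GS)/R.
Let x = V_GS − 1.4. Then 171 x² + x − 11.5 = 0, giving x = 0.257 V (positive root), so V_GS = 1.66 V.
I_D = (V_DD − V_GS)/R = (12.9 − 1.66) / 52.3 = 0.215 mA.

V_GS = 1.66 V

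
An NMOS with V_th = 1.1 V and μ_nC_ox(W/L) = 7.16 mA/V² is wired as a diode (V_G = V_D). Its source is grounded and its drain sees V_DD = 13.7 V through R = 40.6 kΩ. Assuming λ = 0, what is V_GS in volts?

With gate tied to drain, V_GS = V_DS ≥ V_GS − V_th, so the device is in saturation.
KCL at the drain: ½ k_n (V_GS − V_th)² = (V_DD − V_GS)/R.
Let x = V_GS − 1.1. Then 145 x² + x − 12.6 = 0, giving x = 0.291 V (positive root), so V_GS = 1.39 V.
I_D = (V_DD − V_GS)/R = (13.7 − 1.39) / 40.6 = 0.303 mA.

V_GS = 1.39 V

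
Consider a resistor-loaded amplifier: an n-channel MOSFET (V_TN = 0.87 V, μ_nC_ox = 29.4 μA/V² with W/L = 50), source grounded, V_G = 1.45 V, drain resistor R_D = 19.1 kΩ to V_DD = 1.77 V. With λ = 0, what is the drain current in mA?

I_D = 0.0868 mA

V_GS = V_G = 1.45 V, so V_ov = 1.45 − 0.87 = 0.58 V.
k_n = μ_nC_ox · (W/L) = 1.47 mA/V².
Assume saturation: I_D = ½ k_n V_ov² = 0.5 × 1.47 × 0.58² = 0.247 mA, giving V_DS = V_DD − I_D R_D = 1.77 − 0.247 × 19.1 = -2.95 V.
But -2.95 V < V_ov = 0.58 V, so the device is actually in triode.
In triode I_D = k_n[V_ov V_DS − ½ V_DS²] and I_D = (V_DD − V_DS)/R_D. Equating: 14 V_DS² − 17.28 V_DS + 1.77 = 0, giving V_DS = 0.113 V (the root below V_ov).
I_D = (1.77 − 0.113) / 19.1 = 0.0868 mA.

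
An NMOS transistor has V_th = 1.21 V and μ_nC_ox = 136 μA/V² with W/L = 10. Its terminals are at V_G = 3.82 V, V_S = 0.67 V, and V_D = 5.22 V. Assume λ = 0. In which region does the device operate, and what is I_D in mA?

V_GS = V_G − V_S = 3.82 − 0.67 = 3.15 V; V_DS = V_D − V_S = 5.22 − 0.67 = 4.55 V.
k_n = μ_nC_ox · (W/L) = 1.36 mA/V².
V_ov = V_GS − V_th = 3.15 − 1.21 = 1.94 V.
Since V_DS = 4.55 V ≥ V_ov = 1.94 V, the device is in saturation.
I_D = ½ k_n V_ov² = 0.5 × 1.36 × 1.94² = 2.56 mA.

Saturation; I_D = 2.56 mA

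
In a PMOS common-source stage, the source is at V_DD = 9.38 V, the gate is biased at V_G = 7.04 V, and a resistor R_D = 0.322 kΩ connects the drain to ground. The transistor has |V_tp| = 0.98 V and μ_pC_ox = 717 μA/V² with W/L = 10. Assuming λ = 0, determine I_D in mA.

V_SG = V_DD − V_G = 9.38 − 7.04 = 2.34 V, so V_ov = 2.34 − 0.98 = 1.36 V.
k_p = μ_pC_ox · (W/L) = 7.17 mA/V².
Assume saturation: I_D = ½ k_p V_ov² = 0.5 × 7.17 × 1.36² = 6.63 mA, giving V_SD = V_DD − I_D R_D = 9.38 − 6.63 × 0.322 = 7.24 V.
V_SD = 7.24 V ≥ V_ov = 1.36 V, confirming saturation.

I_D = 6.63 mA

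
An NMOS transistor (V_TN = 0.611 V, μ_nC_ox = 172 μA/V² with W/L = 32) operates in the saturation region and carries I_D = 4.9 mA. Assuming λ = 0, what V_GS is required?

k_n = μ_nC_ox · (W/L) = 5.504 mA/V².
In saturation I_D = ½ k_n (V_GS − V_TN)², so V_GS − V_TN = √(2 I_D / k_n) = √(2 × 4.9 / 5.504) = 1.33 V.
V_GS = 0.611 + 1.33 = 1.95 V.

V_GS = 1.95 V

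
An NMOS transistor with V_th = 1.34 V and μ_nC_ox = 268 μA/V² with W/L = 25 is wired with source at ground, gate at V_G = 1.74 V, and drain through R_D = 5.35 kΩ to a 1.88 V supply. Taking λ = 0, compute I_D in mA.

V_GS = V_G = 1.74 V, so V_ov = 1.74 − 1.34 = 0.4 V.
k_n = μ_nC_ox · (W/L) = 6.7 mA/V².
Assume saturation: I_D = ½ k_n V_ov² = 0.5 × 6.7 × 0.4² = 0.536 mA, giving V_DS = V_DD − I_D R_D = 1.88 − 0.536 × 5.35 = -0.988 V.
But -0.988 V < V_ov = 0.4 V, so the device is actually in triode.
In triode I_D = k_n[V_ov V_DS − ½ V_DS²] and I_D = (V_DD − V_DS)/R_D. Equating: 17.9 V_DS² − 15.34 V_DS + 1.88 = 0, giving V_DS = 0.148 V (the root below V_ov).
I_D = (1.88 − 0.148) / 5.35 = 0.324 mA.

I_D = 0.324 mA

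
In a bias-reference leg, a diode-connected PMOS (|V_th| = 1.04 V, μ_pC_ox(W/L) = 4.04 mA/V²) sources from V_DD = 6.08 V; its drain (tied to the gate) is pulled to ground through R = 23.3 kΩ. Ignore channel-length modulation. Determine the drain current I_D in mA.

With gate tied to drain, V_SG = V_SD ≥ V_SG − |V_th|, so the device is in saturation.
KCL at the drain: ½ k_p (V_SG − |V_th|)² = (V_DD − V_SG)/R.
Let x = V_SG − 1.04. Then 47.1 x² + x − 5.04 = 0, giving x = 0.317 V (positive root), so V_SG = 1.36 V.
I_D = (V_DD − V_SG)/R = (6.08 − 1.36) / 23.3 = 0.203 mA.

I_D = 0.203 mA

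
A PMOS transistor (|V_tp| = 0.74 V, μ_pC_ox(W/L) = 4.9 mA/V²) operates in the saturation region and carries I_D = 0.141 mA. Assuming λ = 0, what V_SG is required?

V_SG = 0.980 V

In saturation I_D = ½ k_p (V_SG − |V_tp|)², so V_SG − |V_tp| = √(2 I_D / k_p) = √(2 × 0.141 / 4.9) = 0.24 V.
V_SG = 0.74 + 0.24 = 0.98 V.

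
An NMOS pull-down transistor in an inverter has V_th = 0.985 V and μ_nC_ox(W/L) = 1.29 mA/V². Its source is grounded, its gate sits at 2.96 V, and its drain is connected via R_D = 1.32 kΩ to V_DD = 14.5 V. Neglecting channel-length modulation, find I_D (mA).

I_D = 2.52 mA

V_GS = V_G = 2.96 V, so V_ov = 2.96 − 0.985 = 1.98 V.
Assume saturation: I_D = ½ k_n V_ov² = 0.5 × 1.29 × 1.98² = 2.52 mA, giving V_DS = V_DD − I_D R_D = 14.5 − 2.52 × 1.32 = 11.2 V.
V_DS = 11.2 V ≥ V_ov = 1.98 V, confirming saturation.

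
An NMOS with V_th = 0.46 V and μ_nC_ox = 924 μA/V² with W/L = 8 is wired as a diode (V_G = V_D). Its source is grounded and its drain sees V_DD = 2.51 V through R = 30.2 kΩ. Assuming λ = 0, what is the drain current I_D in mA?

I_D = 0.0635 mA

With gate tied to drain, V_GS = V_DS ≥ V_GS − V_th, so the device is in saturation.
k_n = μ_nC_ox · (W/L) = 7.392 mA/V².
KCL at the drain: ½ k_n (V_GS − V_th)² = (V_DD − V_GS)/R.
Let x = V_GS − 0.46. Then 112 x² + x − 2.05 = 0, giving x = 0.131 V (positive root), so V_GS = 0.591 V.
I_D = (V_DD − V_GS)/R = (2.51 − 0.591) / 30.2 = 0.0635 mA.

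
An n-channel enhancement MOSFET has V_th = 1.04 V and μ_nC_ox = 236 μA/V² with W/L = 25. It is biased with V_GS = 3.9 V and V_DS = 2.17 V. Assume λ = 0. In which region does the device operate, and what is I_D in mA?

Triode; I_D = 22.7 mA

k_n = μ_nC_ox · (W/L) = 5.9 mA/V².
V_ov = V_GS − V_th = 3.9 − 1.04 = 2.86 V.
Since V_DS = 2.17 V < V_ov = 2.86 V, the device is in the triode region.
I_D = k_n [V_ov · V_DS − ½ V_DS²] = 5.9 × [2.86 × 2.17 − 0.5 × 2.17²] = 22.7 mA.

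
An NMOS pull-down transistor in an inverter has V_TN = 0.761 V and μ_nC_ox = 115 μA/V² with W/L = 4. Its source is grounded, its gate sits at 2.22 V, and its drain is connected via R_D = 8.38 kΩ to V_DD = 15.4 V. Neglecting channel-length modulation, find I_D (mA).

I_D = 0.490 mA

V_GS = V_G = 2.22 V, so V_ov = 2.22 − 0.761 = 1.46 V.
k_n = μ_nC_ox · (W/L) = 0.46 mA/V².
Assume saturation: I_D = ½ k_n V_ov² = 0.5 × 0.46 × 1.46² = 0.49 mA, giving V_DS = V_DD − I_D R_D = 15.4 − 0.49 × 8.38 = 11.3 V.
V_DS = 11.3 V ≥ V_ov = 1.46 V, confirming saturation.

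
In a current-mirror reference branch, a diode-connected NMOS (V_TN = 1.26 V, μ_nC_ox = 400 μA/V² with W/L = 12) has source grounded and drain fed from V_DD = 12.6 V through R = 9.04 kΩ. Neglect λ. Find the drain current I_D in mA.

With gate tied to drain, V_GS = V_DS ≥ V_GS − V_TN, so the device is in saturation.
k_n = μ_nC_ox · (W/L) = 4.8 mA/V².
KCL at the drain: ½ k_n (V_GS − V_TN)² = (V_DD − V_GS)/R.
Let x = V_GS − 1.26. Then 21.7 x² + x − 11.34 = 0, giving x = 0.7 V (positive root), so V_GS = 1.96 V.
I_D = (V_DD − V_GS)/R = (12.6 − 1.96) / 9.04 = 1.18 mA.

I_D = 1.18 mA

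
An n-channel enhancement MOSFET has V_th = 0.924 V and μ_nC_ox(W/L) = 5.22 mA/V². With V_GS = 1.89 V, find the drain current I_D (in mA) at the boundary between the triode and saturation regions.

I_D = 2.44 mA

At the boundary V_DS = V_ov = V_GS − V_th = 1.89 − 0.924 = 0.966 V.
I_D = ½ k_n V_ov² = 0.5 × 5.22 × 0.966² = 2.44 mA.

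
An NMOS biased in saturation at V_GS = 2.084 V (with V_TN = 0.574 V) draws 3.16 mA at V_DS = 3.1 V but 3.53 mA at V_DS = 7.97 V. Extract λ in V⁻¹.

λ = 0.0260 V⁻¹

With V_GS fixed, I_D ∝ (1 + λ V_DS) in saturation, so I_D2/I_D1 = (1 + λ V_DS2)/(1 + λ V_DS1).
3.53/3.16 = 1.117 = (1 + 7.97 λ)/(1 + 3.1 λ).
Solving: λ (I_D1 V_DS2 − I_D2 V_DS1) = I_D2 − I_D1, so λ = (3.53 − 3.16) / (3.16 × 7.97 − 3.53 × 3.1) = 0.37 / 14.2 = 0.026 V⁻¹.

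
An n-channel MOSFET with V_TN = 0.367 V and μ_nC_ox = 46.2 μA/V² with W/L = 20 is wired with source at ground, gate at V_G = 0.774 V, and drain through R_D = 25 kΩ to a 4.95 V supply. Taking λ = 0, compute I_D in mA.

V_GS = V_G = 0.774 V, so V_ov = 0.774 − 0.367 = 0.407 V.
k_n = μ_nC_ox · (W/L) = 0.924 mA/V².
Assume saturation: I_D = ½ k_n V_ov² = 0.5 × 0.924 × 0.407² = 0.0765 mA, giving V_DS = V_DD − I_D R_D = 4.95 − 0.0765 × 25 = 3.04 V.
V_DS = 3.04 V ≥ V_ov = 0.407 V, confirming saturation.

I_D = 0.0765 mA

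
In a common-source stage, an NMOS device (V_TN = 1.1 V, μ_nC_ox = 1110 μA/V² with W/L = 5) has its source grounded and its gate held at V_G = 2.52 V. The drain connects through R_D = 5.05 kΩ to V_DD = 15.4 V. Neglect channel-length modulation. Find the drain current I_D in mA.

I_D = 2.96 mA

V_GS = V_G = 2.52 V, so V_ov = 2.52 − 1.1 = 1.42 V.
k_n = μ_nC_ox · (W/L) = 5.55 mA/V².
Assume saturation: I_D = ½ k_n V_ov² = 0.5 × 5.55 × 1.42² = 5.6 mA, giving V_DS = V_DD − I_D R_D = 15.4 − 5.6 × 5.05 = -12.9 V.
But -12.9 V < V_ov = 1.42 V, so the device is actually in triode.
In triode I_D = k_n[V_ov V_DS − ½ V_DS²] and I_D = (V_DD − V_DS)/R_D. Equating: 14 V_DS² − 40.8 V_DS + 15.4 = 0, giving V_DS = 0.446 V (the root below V_ov).
I_D = (15.4 − 0.446) / 5.05 = 2.96 mA.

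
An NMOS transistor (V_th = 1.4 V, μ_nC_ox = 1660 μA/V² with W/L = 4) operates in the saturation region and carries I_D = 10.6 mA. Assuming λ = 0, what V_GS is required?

k_n = μ_nC_ox · (W/L) = 6.64 mA/V².
In saturation I_D = ½ k_n (V_GS − V_th)², so V_GS − V_th = √(2 I_D / k_n) = √(2 × 10.6 / 6.64) = 1.79 V.
V_GS = 1.4 + 1.79 = 3.19 V.

V_GS = 3.19 V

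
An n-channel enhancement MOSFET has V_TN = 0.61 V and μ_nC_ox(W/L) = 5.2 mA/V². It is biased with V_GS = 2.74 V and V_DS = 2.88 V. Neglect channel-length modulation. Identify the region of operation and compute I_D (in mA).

Saturation; I_D = 11.8 mA

V_ov = V_GS − V_TN = 2.74 − 0.61 = 2.13 V.
Since V_DS = 2.88 V ≥ V_ov = 2.13 V, the device is in saturation.
I_D = ½ k_n V_ov² = 0.5 × 5.2 × 2.13² = 11.8 mA.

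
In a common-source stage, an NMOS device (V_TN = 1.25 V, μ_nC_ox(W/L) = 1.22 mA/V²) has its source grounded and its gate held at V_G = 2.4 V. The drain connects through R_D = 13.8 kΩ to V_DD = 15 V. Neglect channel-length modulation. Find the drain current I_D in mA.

I_D = 0.807 mA

V_GS = V_G = 2.4 V, so V_ov = 2.4 − 1.25 = 1.15 V.
Assume saturation: I_D = ½ k_n V_ov² = 0.5 × 1.22 × 1.15² = 0.807 mA, giving V_DS = V_DD − I_D R_D = 15 − 0.807 × 13.8 = 3.87 V.
V_DS = 3.87 V ≥ V_ov = 1.15 V, confirming saturation.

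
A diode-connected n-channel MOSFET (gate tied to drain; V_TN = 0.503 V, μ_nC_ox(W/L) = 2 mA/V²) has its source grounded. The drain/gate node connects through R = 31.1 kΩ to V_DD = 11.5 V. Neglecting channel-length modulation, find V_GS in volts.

With gate tied to drain, V_GS = V_DS ≥ V_GS − V_TN, so the device is in saturation.
KCL at the drain: ½ k_n (V_GS − V_TN)² = (V_DD − V_GS)/R.
Let x = V_GS − 0.503. Then 31.1 x² + x − 11 = 0, giving x = 0.579 V (positive root), so V_GS = 1.08 V.
I_D = (V_DD − V_GS)/R = (11.5 − 1.08) / 31.1 = 0.335 mA.

V_GS = 1.08 V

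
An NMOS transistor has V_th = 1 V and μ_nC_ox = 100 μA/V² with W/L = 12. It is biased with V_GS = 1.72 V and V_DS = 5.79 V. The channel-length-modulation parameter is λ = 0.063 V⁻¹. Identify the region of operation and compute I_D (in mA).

k_n = μ_nC_ox · (W/L) = 1.2 mA/V².
V_ov = V_GS − V_th = 1.72 − 1 = 0.72 V.
Since V_DS = 5.79 V ≥ V_ov = 0.72 V, the device is in saturation.
I_D = ½ k_n V_ov² (1 + λ V_DS) = 0.5 × 1.2 × 0.72² × (1 + 0.063 × 5.79) = 0.424 mA.

Saturation; I_D = 0.424 mA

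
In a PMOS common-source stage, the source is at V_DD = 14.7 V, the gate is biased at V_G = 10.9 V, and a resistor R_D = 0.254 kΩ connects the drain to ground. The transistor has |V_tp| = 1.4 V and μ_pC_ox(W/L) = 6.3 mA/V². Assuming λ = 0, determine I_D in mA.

I_D = 18.1 mA

V_SG = V_DD − V_G = 14.7 − 10.9 = 3.8 V, so V_ov = 3.8 − 1.4 = 2.4 V.
Assume saturation: I_D = ½ k_p V_ov² = 0.5 × 6.3 × 2.4² = 18.1 mA, giving V_SD = V_DD − I_D R_D = 14.7 − 18.1 × 0.254 = 10.1 V.
V_SD = 10.1 V ≥ V_ov = 2.4 V, confirming saturation.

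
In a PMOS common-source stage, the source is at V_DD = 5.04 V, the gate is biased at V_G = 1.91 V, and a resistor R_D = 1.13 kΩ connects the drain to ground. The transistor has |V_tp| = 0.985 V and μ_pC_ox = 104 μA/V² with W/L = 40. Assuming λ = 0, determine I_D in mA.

I_D = 4.01 mA

V_SG = V_DD − V_G = 5.04 − 1.91 = 3.13 V, so V_ov = 3.13 − 0.985 = 2.15 V.
k_p = μ_pC_ox · (W/L) = 4.16 mA/V².
Assume saturation: I_D = ½ k_p V_ov² = 0.5 × 4.16 × 2.15² = 9.57 mA, giving V_SD = V_DD − I_D R_D = 5.04 − 9.57 × 1.13 = -5.77 V.
But -5.77 V < V_ov = 2.15 V, so the device is actually in triode.
In triode I_D = k_p[V_ov V_SD − ½ V_SD²] and I_D = (V_DD − V_SD)/R_D. Equating: 2.35 V_SD² − 11.08 V_SD + 5.04 = 0, giving V_SD = 0.51 V (the root below V_ov).
I_D = (5.04 − 0.51) / 1.13 = 4.01 mA.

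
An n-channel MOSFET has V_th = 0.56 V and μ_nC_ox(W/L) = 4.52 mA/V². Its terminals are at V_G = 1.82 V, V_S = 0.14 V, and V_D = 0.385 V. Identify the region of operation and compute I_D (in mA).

V_GS = V_G − V_S = 1.82 − 0.14 = 1.68 V; V_DS = V_D − V_S = 0.385 − 0.14 = 0.245 V.
V_ov = V_GS − V_th = 1.68 − 0.56 = 1.12 V.
Since V_DS = 0.245 V < V_ov = 1.12 V, the device is in the triode region.
I_D = k_n [V_ov · V_DS − ½ V_DS²] = 4.52 × [1.12 × 0.245 − 0.5 × 0.245²] = 1.1 mA.

Triode; I_D = 1.10 mA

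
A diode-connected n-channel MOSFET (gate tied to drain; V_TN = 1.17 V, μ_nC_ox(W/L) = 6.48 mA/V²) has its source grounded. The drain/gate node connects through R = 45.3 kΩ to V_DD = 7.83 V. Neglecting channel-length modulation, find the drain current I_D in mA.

I_D = 0.142 mA

With gate tied to drain, V_GS = V_DS ≥ V_GS − V_TN, so the device is in saturation.
KCL at the drain: ½ k_n (V_GS − V_TN)² = (V_DD − V_GS)/R.
Let x = V_GS − 1.17. Then 147 x² + x − 6.66 = 0, giving x = 0.21 V (positive root), so V_GS = 1.38 V.
I_D = (V_DD − V_GS)/R = (7.83 − 1.38) / 45.3 = 0.142 mA.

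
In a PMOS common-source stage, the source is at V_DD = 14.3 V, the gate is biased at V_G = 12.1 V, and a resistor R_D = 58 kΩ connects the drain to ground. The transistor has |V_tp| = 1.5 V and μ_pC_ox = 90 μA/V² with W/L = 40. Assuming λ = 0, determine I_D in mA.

V_SG = V_DD − V_G = 14.3 − 12.1 = 2.2 V, so V_ov = 2.2 − 1.5 = 0.7 V.
k_p = μ_pC_ox · (W/L) = 3.6 mA/V².
Assume saturation: I_D = ½ k_p V_ov² = 0.5 × 3.6 × 0.7² = 0.882 mA, giving V_SD = V_DD − I_D R_D = 14.3 − 0.882 × 58 = -36.9 V.
But -36.9 V < V_ov = 0.7 V, so the device is actually in triode.
In triode I_D = k_p[V_ov V_SD − ½ V_SD²] and I_D = (V_DD − V_SD)/R_D. Equating: 104 V_SD² − 147.2 V_SD + 14.3 = 0, giving V_SD = 0.105 V (the root below V_ov).
I_D = (14.3 − 0.105) / 58 = 0.245 mA.

I_D = 0.245 mA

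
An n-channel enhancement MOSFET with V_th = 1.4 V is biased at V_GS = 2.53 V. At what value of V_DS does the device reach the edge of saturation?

The boundary between triode and saturation is V_DS = V_GS − V_th = V_ov.
V_ov = 2.53 − 1.4 = 1.13 V.

V_DS,sat = 1.13 V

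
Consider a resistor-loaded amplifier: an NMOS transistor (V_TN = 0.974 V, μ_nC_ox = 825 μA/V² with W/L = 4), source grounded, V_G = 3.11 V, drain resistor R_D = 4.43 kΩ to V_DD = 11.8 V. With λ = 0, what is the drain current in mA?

V_GS = V_G = 3.11 V, so V_ov = 3.11 − 0.974 = 2.14 V.
k_n = μ_nC_ox · (W/L) = 3.3 mA/V².
Assume saturation: I_D = ½ k_n V_ov² = 0.5 × 3.3 × 2.14² = 7.53 mA, giving V_DS = V_DD − I_D R_D = 11.8 − 7.53 × 4.43 = -21.5 V.
But -21.5 V < V_ov = 2.14 V, so the device is actually in triode.
In triode I_D = k_n[V_ov V_DS − ½ V_DS²] and I_D = (V_DD − V_DS)/R_D. Equating: 7.31 V_DS² − 32.23 V_DS + 11.8 = 0, giving V_DS = 0.403 V (the root below V_ov).
I_D = (11.8 − 0.403) / 4.43 = 2.57 mA.

I_D = 2.57 mA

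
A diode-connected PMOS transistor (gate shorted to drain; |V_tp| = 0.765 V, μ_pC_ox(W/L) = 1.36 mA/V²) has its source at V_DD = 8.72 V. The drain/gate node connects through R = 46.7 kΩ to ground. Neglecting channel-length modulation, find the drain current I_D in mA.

I_D = 0.160 mA

With gate tied to drain, V_SG = V_SD ≥ V_SG − |V_tp|, so the device is in saturation.
KCL at the drain: ½ k_p (V_SG − |V_tp|)² = (V_DD − V_SG)/R.
Let x = V_SG − 0.765. Then 31.8 x² + x − 7.955 = 0, giving x = 0.485 V (positive root), so V_SG = 1.25 V.
I_D = (V_DD − V_SG)/R = (8.72 − 1.25) / 46.7 = 0.16 mA.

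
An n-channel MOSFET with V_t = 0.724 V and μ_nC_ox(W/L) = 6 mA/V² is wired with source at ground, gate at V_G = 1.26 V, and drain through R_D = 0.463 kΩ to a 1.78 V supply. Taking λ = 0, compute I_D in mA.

I_D = 0.862 mA

V_GS = V_G = 1.26 V, so V_ov = 1.26 − 0.724 = 0.536 V.
Assume saturation: I_D = ½ k_n V_ov² = 0.5 × 6 × 0.536² = 0.862 mA, giving V_DS = V_DD − I_D R_D = 1.78 − 0.862 × 0.463 = 1.38 V.
V_DS = 1.38 V ≥ V_ov = 0.536 V, confirming saturation.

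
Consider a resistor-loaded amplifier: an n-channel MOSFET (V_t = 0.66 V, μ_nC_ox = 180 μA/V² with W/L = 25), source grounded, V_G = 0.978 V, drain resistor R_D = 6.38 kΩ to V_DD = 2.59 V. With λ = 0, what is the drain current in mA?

I_D = 0.228 mA

V_GS = V_G = 0.978 V, so V_ov = 0.978 − 0.66 = 0.318 V.
k_n = μ_nC_ox · (W/L) = 4.5 mA/V².
Assume saturation: I_D = ½ k_n V_ov² = 0.5 × 4.5 × 0.318² = 0.228 mA, giving V_DS = V_DD − I_D R_D = 2.59 − 0.228 × 6.38 = 1.14 V.
V_DS = 1.14 V ≥ V_ov = 0.318 V, confirming saturation.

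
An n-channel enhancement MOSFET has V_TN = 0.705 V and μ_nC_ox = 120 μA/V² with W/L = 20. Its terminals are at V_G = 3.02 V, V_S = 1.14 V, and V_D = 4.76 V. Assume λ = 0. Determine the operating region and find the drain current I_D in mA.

Saturation; I_D = 1.66 mA

V_GS = V_G − V_S = 3.02 − 1.14 = 1.88 V; V_DS = V_D − V_S = 4.76 − 1.14 = 3.62 V.
k_n = μ_nC_ox · (W/L) = 2.4 mA/V².
V_ov = V_GS − V_TN = 1.88 − 0.705 = 1.18 V.
Since V_DS = 3.62 V ≥ V_ov = 1.18 V, the device is in saturation.
I_D = ½ k_n V_ov² = 0.5 × 2.4 × 1.18² = 1.66 mA.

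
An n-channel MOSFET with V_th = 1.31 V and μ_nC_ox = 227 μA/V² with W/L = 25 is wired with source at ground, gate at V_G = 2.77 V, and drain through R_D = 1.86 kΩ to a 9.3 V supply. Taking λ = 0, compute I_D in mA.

I_D = 4.60 mA

V_GS = V_G = 2.77 V, so V_ov = 2.77 − 1.31 = 1.46 V.
k_n = μ_nC_ox · (W/L) = 5.675 mA/V².
Assume saturation: I_D = ½ k_n V_ov² = 0.5 × 5.675 × 1.46² = 6.05 mA, giving V_DS = V_DD − I_D R_D = 9.3 − 6.05 × 1.86 = -1.95 V.
But -1.95 V < V_ov = 1.46 V, so the device is actually in triode.
In triode I_D = k_n[V_ov V_DS − ½ V_DS²] and I_D = (V_DD − V_DS)/R_D. Equating: 5.28 V_DS² − 16.41 V_DS + 9.3 = 0, giving V_DS = 0.745 V (the root below V_ov).
I_D = (9.3 − 0.745) / 1.86 = 4.6 mA.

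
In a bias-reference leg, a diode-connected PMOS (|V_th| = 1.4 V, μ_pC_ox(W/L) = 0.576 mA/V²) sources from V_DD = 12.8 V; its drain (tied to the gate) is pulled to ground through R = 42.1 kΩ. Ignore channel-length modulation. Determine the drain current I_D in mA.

I_D = 0.249 mA

With gate tied to drain, V_SG = V_SD ≥ V_SG − |V_th|, so the device is in saturation.
KCL at the drain: ½ k_p (V_SG − |V_th|)² = (V_DD − V_SG)/R.
Let x = V_SG − 1.4. Then 12.1 x² + x − 11.4 = 0, giving x = 0.929 V (positive root), so V_SG = 2.33 V.
I_D = (V_DD − V_SG)/R = (12.8 − 2.33) / 42.1 = 0.249 mA.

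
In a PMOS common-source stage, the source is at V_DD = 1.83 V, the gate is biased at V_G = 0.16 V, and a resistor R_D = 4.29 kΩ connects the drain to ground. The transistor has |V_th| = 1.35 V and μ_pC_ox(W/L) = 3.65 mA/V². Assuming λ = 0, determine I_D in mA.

I_D = 0.187 mA

V_SG = V_DD − V_G = 1.83 − 0.16 = 1.67 V, so V_ov = 1.67 − 1.35 = 0.32 V.
Assume saturation: I_D = ½ k_p V_ov² = 0.5 × 3.65 × 0.32² = 0.187 mA, giving V_SD = V_DD − I_D R_D = 1.83 − 0.187 × 4.29 = 1.03 V.
V_SD = 1.03 V ≥ V_ov = 0.32 V, confirming saturation.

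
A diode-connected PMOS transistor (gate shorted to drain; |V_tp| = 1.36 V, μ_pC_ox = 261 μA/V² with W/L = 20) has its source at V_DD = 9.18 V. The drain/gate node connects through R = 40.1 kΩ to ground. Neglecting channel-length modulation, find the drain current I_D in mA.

With gate tied to drain, V_SG = V_SD ≥ V_SG − |V_tp|, so the device is in saturation.
k_p = μ_pC_ox · (W/L) = 5.22 mA/V².
KCL at the drain: ½ k_p (V_SG − |V_tp|)² = (V_DD − V_SG)/R.
Let x = V_SG − 1.36. Then 105 x² + x − 7.82 = 0, giving x = 0.269 V (positive root), so V_SG = 1.63 V.
I_D = (V_DD − V_SG)/R = (9.18 − 1.63) / 40.1 = 0.188 mA.

I_D = 0.188 mA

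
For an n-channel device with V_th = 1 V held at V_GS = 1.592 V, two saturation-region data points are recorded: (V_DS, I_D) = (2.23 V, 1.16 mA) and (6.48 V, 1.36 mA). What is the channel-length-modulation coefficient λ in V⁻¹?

λ = 0.0446 V⁻¹

With V_GS fixed, I_D ∝ (1 + λ V_DS) in saturation, so I_D2/I_D1 = (1 + λ V_DS2)/(1 + λ V_DS1).
1.36/1.16 = 1.172 = (1 + 6.48 λ)/(1 + 2.23 λ).
Solving: λ (I_D1 V_DS2 − I_D2 V_DS1) = I_D2 − I_D1, so λ = (1.36 − 1.16) / (1.16 × 6.48 − 1.36 × 2.23) = 0.2 / 4.48 = 0.0446 V⁻¹.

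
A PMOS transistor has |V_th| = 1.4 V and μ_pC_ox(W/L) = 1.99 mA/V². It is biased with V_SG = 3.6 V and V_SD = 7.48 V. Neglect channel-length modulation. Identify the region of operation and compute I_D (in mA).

V_ov = V_SG − |V_th| = 3.6 − 1.4 = 2.2 V.
Since V_SD = 7.48 V ≥ V_ov = 2.2 V, the device is in saturation.
I_D = ½ k_p V_ov² = 0.5 × 1.99 × 2.2² = 4.82 mA.

Saturation; I_D = 4.82 mA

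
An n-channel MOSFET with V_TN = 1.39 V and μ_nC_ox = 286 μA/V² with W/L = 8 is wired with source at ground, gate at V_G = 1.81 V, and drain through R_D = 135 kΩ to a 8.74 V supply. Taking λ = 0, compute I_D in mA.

V_GS = V_G = 1.81 V, so V_ov = 1.81 − 1.39 = 0.42 V.
k_n = μ_nC_ox · (W/L) = 2.288 mA/V².
Assume saturation: I_D = ½ k_n V_ov² = 0.5 × 2.288 × 0.42² = 0.202 mA, giving V_DS = V_DD − I_D R_D = 8.74 − 0.202 × 135 = -18.5 V.
But -18.5 V < V_ov = 0.42 V, so the device is actually in triode.
In triode I_D = k_n[V_ov V_DS − ½ V_DS²] and I_D = (V_DD − V_DS)/R_D. Equating: 154 V_DS² − 130.7 V_DS + 8.74 = 0, giving V_DS = 0.0732 V (the root below V_ov).
I_D = (8.74 − 0.0732) / 135 = 0.0642 mA.

I_D = 0.0642 mA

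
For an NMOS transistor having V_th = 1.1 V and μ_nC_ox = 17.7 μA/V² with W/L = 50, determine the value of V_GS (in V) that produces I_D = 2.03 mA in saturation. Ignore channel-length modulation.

k_n = μ_nC_ox · (W/L) = 0.885 mA/V².
In saturation I_D = ½ k_n (V_GS − V_th)², so V_GS − V_th = √(2 I_D / k_n) = √(2 × 2.03 / 0.885) = 2.14 V.
V_GS = 1.1 + 2.14 = 3.24 V.

V_GS = 3.24 V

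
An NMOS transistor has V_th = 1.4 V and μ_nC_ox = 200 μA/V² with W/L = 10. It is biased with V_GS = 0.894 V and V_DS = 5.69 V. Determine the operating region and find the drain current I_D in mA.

Cutoff; I_D = 0 mA

V_GS = 0.894 V < V_th = 1.4 V, so the transistor is in cutoff.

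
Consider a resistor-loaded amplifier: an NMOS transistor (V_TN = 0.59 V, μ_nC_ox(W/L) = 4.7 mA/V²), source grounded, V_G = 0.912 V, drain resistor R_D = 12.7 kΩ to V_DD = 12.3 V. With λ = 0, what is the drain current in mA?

I_D = 0.244 mA

V_GS = V_G = 0.912 V, so V_ov = 0.912 − 0.59 = 0.322 V.
Assume saturation: I_D = ½ k_n V_ov² = 0.5 × 4.7 × 0.322² = 0.244 mA, giving V_DS = V_DD − I_D R_D = 12.3 − 0.244 × 12.7 = 9.21 V.
V_DS = 9.21 V ≥ V_ov = 0.322 V, confirming saturation.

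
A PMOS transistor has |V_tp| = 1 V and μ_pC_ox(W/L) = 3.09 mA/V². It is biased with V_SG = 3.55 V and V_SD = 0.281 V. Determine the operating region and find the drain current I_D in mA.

V_ov = V_SG − |V_tp| = 3.55 − 1 = 2.55 V.
Since V_SD = 0.281 V < V_ov = 2.55 V, the device is in the triode region.
I_D = k_p [V_ov · V_SD − ½ V_SD²] = 3.09 × [2.55 × 0.281 − 0.5 × 0.281²] = 2.09 mA.

Triode; I_D = 2.09 mA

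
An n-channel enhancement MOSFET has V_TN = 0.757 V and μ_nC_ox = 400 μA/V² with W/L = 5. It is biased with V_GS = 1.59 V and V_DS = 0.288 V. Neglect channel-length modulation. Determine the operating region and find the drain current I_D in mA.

Triode; I_D = 0.397 mA

k_n = μ_nC_ox · (W/L) = 2 mA/V².
V_ov = V_GS − V_TN = 1.59 − 0.757 = 0.833 V.
Since V_DS = 0.288 V < V_ov = 0.833 V, the device is in the triode region.
I_D = k_n [V_ov · V_DS − ½ V_DS²] = 2 × [0.833 × 0.288 − 0.5 × 0.288²] = 0.397 mA.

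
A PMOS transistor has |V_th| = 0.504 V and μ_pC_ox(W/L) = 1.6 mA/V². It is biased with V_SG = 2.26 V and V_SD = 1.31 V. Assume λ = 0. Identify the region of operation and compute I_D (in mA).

Triode; I_D = 2.31 mA

V_ov = V_SG − |V_th| = 2.26 − 0.504 = 1.76 V.
Since V_SD = 1.31 V < V_ov = 1.76 V, the device is in the triode region.
I_D = k_p [V_ov · V_SD − ½ V_SD²] = 1.6 × [1.76 × 1.31 − 0.5 × 1.31²] = 2.31 mA.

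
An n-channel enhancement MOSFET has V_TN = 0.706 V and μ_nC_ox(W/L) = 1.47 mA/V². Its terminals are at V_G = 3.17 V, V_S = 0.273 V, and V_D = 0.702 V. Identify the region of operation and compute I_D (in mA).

V_GS = V_G − V_S = 3.17 − 0.273 = 2.9 V; V_DS = V_D − V_S = 0.702 − 0.273 = 0.429 V.
V_ov = V_GS − V_TN = 2.9 − 0.706 = 2.19 V.
Since V_DS = 0.429 V < V_ov = 2.19 V, the device is in the triode region.
I_D = k_n [V_ov · V_DS − ½ V_DS²] = 1.47 × [2.19 × 0.429 − 0.5 × 0.429²] = 1.25 mA.

Triode; I_D = 1.25 mA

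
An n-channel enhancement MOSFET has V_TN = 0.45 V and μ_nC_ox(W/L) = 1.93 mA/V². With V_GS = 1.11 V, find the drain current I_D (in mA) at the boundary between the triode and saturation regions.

At the boundary V_DS = V_ov = V_GS − V_TN = 1.11 − 0.45 = 0.66 V.
I_D = ½ k_n V_ov² = 0.5 × 1.93 × 0.66² = 0.42 mA.

I_D = 0.420 mA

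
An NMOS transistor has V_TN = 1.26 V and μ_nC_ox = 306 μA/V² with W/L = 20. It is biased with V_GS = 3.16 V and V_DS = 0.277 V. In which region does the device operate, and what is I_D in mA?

Triode; I_D = 2.99 mA

k_n = μ_nC_ox · (W/L) = 6.12 mA/V².
V_ov = V_GS − V_TN = 3.16 − 1.26 = 1.9 V.
Since V_DS = 0.277 V < V_ov = 1.9 V, the device is in the triode region.
I_D = k_n [V_ov · V_DS − ½ V_DS²] = 6.12 × [1.9 × 0.277 − 0.5 × 0.277²] = 2.99 mA.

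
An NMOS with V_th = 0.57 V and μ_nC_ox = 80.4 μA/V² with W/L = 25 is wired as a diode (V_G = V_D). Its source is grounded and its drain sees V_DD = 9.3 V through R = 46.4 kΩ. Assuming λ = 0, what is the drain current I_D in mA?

I_D = 0.179 mA

With gate tied to drain, V_GS = V_DS ≥ V_GS − V_th, so the device is in saturation.
k_n = μ_nC_ox · (W/L) = 2.01 mA/V².
KCL at the drain: ½ k_n (V_GS − V_th)² = (V_DD − V_GS)/R.
Let x = V_GS − 0.57. Then 46.6 x² + x − 8.73 = 0, giving x = 0.422 V (positive root), so V_GS = 0.992 V.
I_D = (V_DD − V_GS)/R = (9.3 − 0.992) / 46.4 = 0.179 mA.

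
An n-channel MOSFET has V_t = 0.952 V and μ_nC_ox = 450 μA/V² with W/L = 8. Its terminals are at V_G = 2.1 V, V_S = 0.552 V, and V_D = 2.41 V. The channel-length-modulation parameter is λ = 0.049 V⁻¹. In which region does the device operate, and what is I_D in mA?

Saturation; I_D = 0.698 mA

V_GS = V_G − V_S = 2.1 − 0.552 = 1.55 V; V_DS = V_D − V_S = 2.41 − 0.552 = 1.86 V.
k_n = μ_nC_ox · (W/L) = 3.6 mA/V².
V_ov = V_GS − V_t = 1.55 − 0.952 = 0.596 V.
Since V_DS = 1.86 V ≥ V_ov = 0.596 V, the device is in saturation.
I_D = ½ k_n V_ov² (1 + λ V_DS) = 0.5 × 3.6 × 0.596² × (1 + 0.049 × 1.86) = 0.698 mA.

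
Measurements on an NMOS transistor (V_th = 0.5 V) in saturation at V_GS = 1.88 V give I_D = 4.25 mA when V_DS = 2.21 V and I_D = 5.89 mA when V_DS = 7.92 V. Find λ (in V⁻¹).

λ = 0.0794 V⁻¹

With V_GS fixed, I_D ∝ (1 + λ V_DS) in saturation, so I_D2/I_D1 = (1 + λ V_DS2)/(1 + λ V_DS1).
5.89/4.25 = 1.386 = (1 + 7.92 λ)/(1 + 2.21 λ).
Solving: λ (I_D1 V_DS2 − I_D2 V_DS1) = I_D2 − I_D1, so λ = (5.89 − 4.25) / (4.25 × 7.92 − 5.89 × 2.21) = 1.64 / 20.6 = 0.0794 V⁻¹.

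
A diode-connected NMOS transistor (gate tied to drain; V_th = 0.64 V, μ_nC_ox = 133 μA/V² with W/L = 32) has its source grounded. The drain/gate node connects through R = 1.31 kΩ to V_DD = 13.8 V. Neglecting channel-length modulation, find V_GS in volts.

With gate tied to drain, V_GS = V_DS ≥ V_GS − V_th, so the device is in saturation.
k_n = μ_nC_ox · (W/L) = 4.256 mA/V².
KCL at the drain: ½ k_n (V_GS − V_th)² = (V_DD − V_GS)/R.
Let x = V_GS − 0.64. Then 2.79 x² + x − 13.16 = 0, giving x = 2 V (positive root), so V_GS = 2.64 V.
I_D = (V_DD − V_GS)/R = (13.8 − 2.64) / 1.31 = 8.52 mA.

V_GS = 2.64 V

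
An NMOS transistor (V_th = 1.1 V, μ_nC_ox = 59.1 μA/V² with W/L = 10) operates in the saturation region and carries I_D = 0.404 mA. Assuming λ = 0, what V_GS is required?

V_GS = 2.27 V

k_n = μ_nC_ox · (W/L) = 0.591 mA/V².
In saturation I_D = ½ k_n (V_GS − V_th)², so V_GS − V_th = √(2 I_D / k_n) = √(2 × 0.404 / 0.591) = 1.17 V.
V_GS = 1.1 + 1.17 = 2.27 V.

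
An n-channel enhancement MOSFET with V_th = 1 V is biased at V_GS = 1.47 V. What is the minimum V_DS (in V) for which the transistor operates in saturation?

V_DS,sat = 0.470 V

The boundary between triode and saturation is V_DS = V_GS − V_th = V_ov.
V_ov = 1.47 − 1 = 0.47 V.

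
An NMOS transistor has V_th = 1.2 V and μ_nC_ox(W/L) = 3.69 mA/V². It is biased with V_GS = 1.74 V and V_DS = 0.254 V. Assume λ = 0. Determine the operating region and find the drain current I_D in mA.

V_ov = V_GS − V_th = 1.74 − 1.2 = 0.54 V.
Since V_DS = 0.254 V < V_ov = 0.54 V, the device is in the triode region.
I_D = k_n [V_ov · V_DS − ½ V_DS²] = 3.69 × [0.54 × 0.254 − 0.5 × 0.254²] = 0.387 mA.

Triode; I_D = 0.387 mA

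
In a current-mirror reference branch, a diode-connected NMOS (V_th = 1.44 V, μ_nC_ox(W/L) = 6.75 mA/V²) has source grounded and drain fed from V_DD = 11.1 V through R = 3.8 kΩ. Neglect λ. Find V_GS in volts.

With gate tied to drain, V_GS = V_DS ≥ V_GS − V_th, so the device is in saturation.
KCL at the drain: ½ k_n (V_GS − V_th)² = (V_DD − V_GS)/R.
Let x = V_GS − 1.44. Then 12.8 x² + x − 9.66 = 0, giving x = 0.83 V (positive root), so V_GS = 2.27 V.
I_D = (V_DD − V_GS)/R = (11.1 − 2.27) / 3.8 = 2.32 mA.

V_GS = 2.27 V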